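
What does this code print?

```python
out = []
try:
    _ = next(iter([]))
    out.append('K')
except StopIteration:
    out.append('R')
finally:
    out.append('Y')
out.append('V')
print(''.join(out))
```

Execution trace: 'R' (except StopIteration) → 'Y' (finally) → 'V' (after the try/except). Output: RYV

Answer: RYV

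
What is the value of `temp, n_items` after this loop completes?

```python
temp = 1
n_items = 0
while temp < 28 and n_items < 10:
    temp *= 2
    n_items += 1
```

Double until >= 28 or 10 iterations
`temp, n_items` takes the values: (1, 0) → (2, 0) → (2, 1) → (4, 1) → (4, 2) → (8, 2) → (8, 3) → (16, 3) → (16, 4) → (32, 4) → (32, 5)

Answer: 32, 5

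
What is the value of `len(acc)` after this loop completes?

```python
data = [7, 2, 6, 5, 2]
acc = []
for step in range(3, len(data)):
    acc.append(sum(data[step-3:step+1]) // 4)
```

Number of 4-element averages
`acc` takes the values: [] → [5] → [5, 3]
So `len(acc)` = 2

Answer: 2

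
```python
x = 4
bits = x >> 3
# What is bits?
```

Trace:
`x = 4` → x = 4
`bits = x >> 3` → bits = 0
So bits = 0

Answer: 0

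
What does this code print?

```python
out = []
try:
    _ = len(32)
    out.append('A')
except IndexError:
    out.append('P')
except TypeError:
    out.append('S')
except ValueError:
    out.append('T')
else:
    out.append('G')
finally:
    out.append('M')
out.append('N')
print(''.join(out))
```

Execution trace: 'S' (except TypeError) → 'M' (finally) → 'N' (after the try/except). Output: SMN

Answer: SMN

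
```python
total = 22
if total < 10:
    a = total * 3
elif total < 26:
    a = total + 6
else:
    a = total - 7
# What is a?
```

Trace:
`total = 22` → total = 22
`if total < 10: ...` → total < 10 is False, total < 26 is True → a = 28
So a = 28

Answer: 28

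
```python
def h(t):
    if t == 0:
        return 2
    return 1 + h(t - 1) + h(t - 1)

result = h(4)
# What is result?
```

h(t) = 1 + 2·h(t-1), h(0)=2. Closed form: (2+1)·2^4 - 1 = 47.

Answer: 47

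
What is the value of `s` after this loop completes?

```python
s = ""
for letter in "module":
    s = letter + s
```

Reverse 'module'
`s` takes the values: "" → "m" → "om" → "dom" → "udom" → "ludom" → "eludom"

Answer: "eludom"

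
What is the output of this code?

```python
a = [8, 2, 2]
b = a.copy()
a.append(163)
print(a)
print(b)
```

Key concept: list.copy() creates independent copy.
Step by step:
`a = [8, 2, 2]` → a = [8, 2, 2]
`b = a.copy()` → b = [8, 2, 2]
`a.append(163)` → a = [8, 2, 2, 163]
`print(a)` → prints [8, 2, 2, 163]
`print(b)` → prints [8, 2, 2]

Answer:
[8, 2, 2, 163]
[8, 2, 2]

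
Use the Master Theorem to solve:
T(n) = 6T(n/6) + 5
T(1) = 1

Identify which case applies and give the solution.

a=6, b=6, f(n)=5. log_6(6) = 1. Since c=0 < 1, Case 1 applies: T(n) = Θ(n^log_b(a)) = O(n).

Answer: O(n) - Case 1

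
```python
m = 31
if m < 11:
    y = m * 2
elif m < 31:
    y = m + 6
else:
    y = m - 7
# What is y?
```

Trace:
`m = 31` → m = 31
`if m < 11: ...` → m < 11 is False, m < 31 is False, take else branch → y = 24
So y = 24

Answer: 24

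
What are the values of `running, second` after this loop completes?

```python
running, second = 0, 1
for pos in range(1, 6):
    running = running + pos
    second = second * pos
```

Sum and factorial of 1 to 5
`running, second` takes the values: (0, 1) → (1, 1) → (3, 1) → (3, 2) → (6, 2) → (6, 6) → (10, 6) → (10, 24) → (15, 24) → (15, 120)

Answer: 15, 120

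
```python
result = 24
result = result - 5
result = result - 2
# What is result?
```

Trace:
`result = 24` → result = 24
`result = result - 5` → result = 19
`result = result - 2` → result = 17
So result = 17

Answer: 17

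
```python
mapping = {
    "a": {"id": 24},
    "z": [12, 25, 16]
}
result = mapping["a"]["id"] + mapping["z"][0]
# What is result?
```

Trace:
`mapping = { ...` → mapping = {'a': {'id': 24}, 'z': [12, 25, 16]}
`result = mapping["a"]["id"] + mapping["z"][0]` → result = 36
So result = 36

Answer: 36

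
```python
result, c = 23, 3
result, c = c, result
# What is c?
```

Trace:
`result, c = 23, 3` → result = 23; c = 3
`result, c = c, result` → result = 3; c = 23
So c = 23

Answer: 23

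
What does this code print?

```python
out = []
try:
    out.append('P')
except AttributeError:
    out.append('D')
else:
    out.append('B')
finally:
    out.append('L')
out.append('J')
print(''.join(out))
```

Execution trace: 'P' (try body, no exception) → 'B' (else) → 'L' (finally) → 'J' (after the try/except). Output: PBLJ

Answer: PBLJ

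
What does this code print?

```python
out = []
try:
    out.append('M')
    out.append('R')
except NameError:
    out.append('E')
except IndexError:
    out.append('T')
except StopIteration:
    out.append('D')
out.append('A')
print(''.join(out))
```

Execution trace: 'M' (try body) → 'R' (try body, no exception) → 'A' (after the try/except). Output: MRA

Answer: MRA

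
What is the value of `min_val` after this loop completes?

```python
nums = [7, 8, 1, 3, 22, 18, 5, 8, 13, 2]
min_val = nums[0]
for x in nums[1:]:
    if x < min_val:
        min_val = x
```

Minimum of [7, 8, 1, 3, 22, 18, 5, 8, 13, 2]
`min_val` takes the values: 7 → 1

Answer: 1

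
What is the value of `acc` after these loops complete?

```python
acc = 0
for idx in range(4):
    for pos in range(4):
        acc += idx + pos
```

Sum of all idx+pos for idx,pos in 4x4
`acc` takes the values: 0 → 1 → 3 → 6 → 7 → 9 → 12 → 16 → 18 → 21 → 25 → 30 → 33 → 37 → 42 → 48

Answer: 48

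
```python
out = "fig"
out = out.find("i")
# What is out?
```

Trace:
`out = "fig"` → out = 'fig'
`out = out.find("i")` → out = 1
So out = 1

Answer: 1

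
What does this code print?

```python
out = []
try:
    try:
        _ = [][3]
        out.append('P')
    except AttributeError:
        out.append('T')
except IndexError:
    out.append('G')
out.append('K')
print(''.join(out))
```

Execution trace: 'G' (outer except IndexError) → 'K' (after the try/except). Output: GK

Answer: GK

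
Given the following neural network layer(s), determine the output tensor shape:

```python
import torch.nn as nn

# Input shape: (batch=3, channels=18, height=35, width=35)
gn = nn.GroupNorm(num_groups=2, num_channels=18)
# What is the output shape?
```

Input: (3, 18, 35, 35) -> Output: (3, 18, 35, 35)

Answer: (3, 18, 35, 35)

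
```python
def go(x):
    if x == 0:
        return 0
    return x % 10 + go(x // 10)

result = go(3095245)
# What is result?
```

Sum of digits of 3095245: 5 + 4 + 2 + 5 + 9 + 0 + 3 = 28

Answer: 28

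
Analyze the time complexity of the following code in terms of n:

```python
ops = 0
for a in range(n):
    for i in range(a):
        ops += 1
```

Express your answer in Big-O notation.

Each loop level contributes: n × n. Multiplying the contributions gives O(n^2).

Answer: O(n^2)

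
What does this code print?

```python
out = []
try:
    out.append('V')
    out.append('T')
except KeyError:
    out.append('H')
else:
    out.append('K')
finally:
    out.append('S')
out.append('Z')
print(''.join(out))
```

Execution trace: 'V' (try body) → 'T' (try body, no exception) → 'K' (else) → 'S' (finally) → 'Z' (after the try/except). Output: VTKSZ

Answer: VTKSZ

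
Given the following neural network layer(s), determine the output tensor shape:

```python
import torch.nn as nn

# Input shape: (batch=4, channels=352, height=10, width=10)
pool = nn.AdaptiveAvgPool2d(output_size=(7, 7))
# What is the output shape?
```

Input: (4, 352, 10, 10) -> Output: (4, 352, 7, 7)

Answer: (4, 352, 7, 7)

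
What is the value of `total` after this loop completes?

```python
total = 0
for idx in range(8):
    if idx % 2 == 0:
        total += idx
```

Sum of even numbers 0 to 7
`total` takes the values: 0 → 2 → 6 → 12

Answer: 12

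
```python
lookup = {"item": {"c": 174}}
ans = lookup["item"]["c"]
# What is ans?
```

Trace:
`lookup = {"item": {"c": 174}}` → lookup = {'item': {'c': 174}}
`ans = lookup["item"]["c"]` → ans = 174
So ans = 174

Answer: 174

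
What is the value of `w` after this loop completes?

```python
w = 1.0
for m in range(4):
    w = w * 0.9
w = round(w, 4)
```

Exponential decay: 1.0 * 0.9^4
`w` takes the values: 1.0 → 0.9 → 0.81 → 0.729 → 0.6561

Answer: 0.6561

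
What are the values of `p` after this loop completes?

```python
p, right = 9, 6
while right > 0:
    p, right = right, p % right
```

GCD of 9 and 6
`p` takes the values: 9 → 6 → 3

Answer: 3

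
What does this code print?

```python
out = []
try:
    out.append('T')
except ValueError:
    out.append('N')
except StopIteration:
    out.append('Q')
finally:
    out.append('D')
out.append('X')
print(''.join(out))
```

Execution trace: 'T' (try body, no exception) → 'D' (finally) → 'X' (after the try/except). Output: TDX

Answer: TDX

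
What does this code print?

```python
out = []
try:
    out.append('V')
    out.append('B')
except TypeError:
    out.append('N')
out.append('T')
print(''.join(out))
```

Execution trace: 'V' (try body) → 'B' (try body, no exception) → 'T' (after the try/except). Output: VBT

Answer: VBT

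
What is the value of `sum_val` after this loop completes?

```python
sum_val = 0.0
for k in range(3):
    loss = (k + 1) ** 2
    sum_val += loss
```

Sum of squared losses 1² + 2² + ... + 3²
`sum_val` takes the values: 0.0 → 1.0 → 5.0 → 14.0

Answer: 14.0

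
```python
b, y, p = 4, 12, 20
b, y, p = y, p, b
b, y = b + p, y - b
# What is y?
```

Trace:
`b, y, p = 4, 12, 20` → b = 4; y = 12; p = 20
`b, y, p = y, p, b` → b = 12; y = 20; p = 4
`b, y = b + p, y - b` → b = 16; y = 8
So y = 8

Answer: 8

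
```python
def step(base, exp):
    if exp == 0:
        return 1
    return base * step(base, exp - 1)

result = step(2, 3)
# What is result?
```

step(2, 3) = 2 * 2 * 2 = 8

Answer: 8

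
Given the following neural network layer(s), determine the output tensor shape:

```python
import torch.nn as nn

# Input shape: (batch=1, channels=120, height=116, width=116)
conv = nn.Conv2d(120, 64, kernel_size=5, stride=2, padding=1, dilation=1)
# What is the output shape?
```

Input: (1, 120, 116, 116) -> Output: (1, 64, 57, 57)

Answer: (1, 64, 57, 57)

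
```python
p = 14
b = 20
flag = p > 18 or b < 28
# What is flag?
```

Trace:
`p = 14` → p = 14
`b = 20` → b = 20
`flag = p > 18 or b < 28` → flag = True
So flag = True

Answer: True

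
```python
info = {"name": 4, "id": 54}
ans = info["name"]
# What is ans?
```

Trace:
`info = {"name": 4, "id": 54}` → info = {'name': 4, 'id': 54}
`ans = info["name"]` → ans = 4
So ans = 4

Answer: 4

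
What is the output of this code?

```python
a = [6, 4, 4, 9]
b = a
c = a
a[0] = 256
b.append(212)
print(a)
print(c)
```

Key concept: multiple aliases.
Step by step:
`a = [6, 4, 4, 9]` → a = [6, 4, 4, 9]
`b = a` → b = [6, 4, 4, 9] (same object as a)
`c = a` → c = [6, 4, 4, 9] (same object as a, b)
`a[0] = 256` → a = [256, 4, 4, 9] (same object as b, c); b = [256, 4, 4, 9] (same object as a, c); c = [256, 4, 4, 9] (same object as a, b)
`b.append(212)` → a = [256, 4, 4, 9, 212] (same object as b, c); b = [256, 4, 4, 9, 212] (same object as a, c); c = [256, 4, 4, 9, 212] (same object as a, b)
`print(a)` → prints [256, 4, 4, 9, 212]
`print(c)` → prints [256, 4, 4, 9, 212]

Answer:
[256, 4, 4, 9, 212]
[256, 4, 4, 9, 212]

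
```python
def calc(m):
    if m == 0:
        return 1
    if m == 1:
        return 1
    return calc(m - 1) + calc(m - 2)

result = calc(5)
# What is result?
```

Build up from base cases: calc(0)=1, calc(1)=1, calc(2)=2, calc(3)=3, calc(4)=5, calc(5)=8

Answer: 8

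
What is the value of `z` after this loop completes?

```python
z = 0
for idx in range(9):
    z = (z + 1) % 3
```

Increment mod 3, 9 times = 0
`z` takes the values: 0 → 1 → 2 → 0 → 1 → 2 → 0 → 1 → 2 → 0

Answer: 0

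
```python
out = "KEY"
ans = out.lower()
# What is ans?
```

Trace:
`out = "KEY"` → out = 'KEY'
`ans = out.lower()` → ans = 'key'
So ans = 'key'

Answer: 'key'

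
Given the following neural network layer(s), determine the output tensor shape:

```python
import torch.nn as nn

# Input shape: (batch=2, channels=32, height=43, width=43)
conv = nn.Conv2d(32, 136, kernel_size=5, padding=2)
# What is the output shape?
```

Input: (2, 32, 43, 43) -> Output: (2, 136, 43, 43)

Answer: (2, 136, 43, 43)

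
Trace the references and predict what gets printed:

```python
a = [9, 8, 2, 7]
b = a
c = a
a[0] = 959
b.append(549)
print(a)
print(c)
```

Key concept: multiple aliases.
Step by step:
`a = [9, 8, 2, 7]` → a = [9, 8, 2, 7]
`b = a` → b = [9, 8, 2, 7] (same object as a)
`c = a` → c = [9, 8, 2, 7] (same object as a, b)
`a[0] = 959` → a = [959, 8, 2, 7] (same object as b, c); b = [959, 8, 2, 7] (same object as a, c); c = [959, 8, 2, 7] (same object as a, b)
`b.append(549)` → a = [959, 8, 2, 7, 549] (same object as b, c); b = [959, 8, 2, 7, 549] (same object as a, c); c = [959, 8, 2, 7, 549] (same object as a, b)
`print(a)` → prints [959, 8, 2, 7, 549]
`print(c)` → prints [959, 8, 2, 7, 549]

Answer:
[959, 8, 2, 7, 549]
[959, 8, 2, 7, 549]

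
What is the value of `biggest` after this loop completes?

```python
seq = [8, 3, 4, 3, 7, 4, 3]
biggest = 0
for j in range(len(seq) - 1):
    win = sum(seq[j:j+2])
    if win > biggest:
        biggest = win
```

Max sum of 2-element window in [8, 3, 4, 3, 7, 4, 3]
`biggest` takes the values: 0 → 11

Answer: 11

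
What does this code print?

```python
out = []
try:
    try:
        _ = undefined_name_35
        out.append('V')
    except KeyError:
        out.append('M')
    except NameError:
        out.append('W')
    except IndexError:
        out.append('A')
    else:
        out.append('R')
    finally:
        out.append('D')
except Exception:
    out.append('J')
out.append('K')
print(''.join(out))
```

Execution trace: 'W' (inner except NameError) → 'D' (inner finally) → 'K' (after the try/except). Output: WDK

Answer: WDK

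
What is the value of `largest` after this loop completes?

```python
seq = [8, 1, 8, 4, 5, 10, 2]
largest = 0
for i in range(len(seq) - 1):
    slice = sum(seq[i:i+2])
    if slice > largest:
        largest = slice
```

Max sum of 2-element window in [8, 1, 8, 4, 5, 10, 2]
`largest` takes the values: 0 → 9 → 12 → 15

Answer: 15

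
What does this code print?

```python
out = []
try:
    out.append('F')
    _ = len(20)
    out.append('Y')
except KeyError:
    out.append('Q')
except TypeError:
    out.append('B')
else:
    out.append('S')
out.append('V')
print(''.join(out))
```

Execution trace: 'F' (try body) → 'B' (except TypeError) → 'V' (after the try/except). Output: FBV

Answer: FBV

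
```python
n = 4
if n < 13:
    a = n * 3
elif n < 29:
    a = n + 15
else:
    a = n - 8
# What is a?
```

Trace:
`n = 4` → n = 4
`if n < 13: ...` → n < 13 is True → a = 12
So a = 12

Answer: 12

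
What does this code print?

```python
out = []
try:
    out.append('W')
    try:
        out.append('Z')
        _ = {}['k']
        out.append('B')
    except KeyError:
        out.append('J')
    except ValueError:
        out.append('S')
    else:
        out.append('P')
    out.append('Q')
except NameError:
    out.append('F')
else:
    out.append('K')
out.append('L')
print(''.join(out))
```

Execution trace: 'W' (try body) → 'Z' (inner try body) → 'J' (inner except KeyError) → 'Q' (try body, no exception) → 'K' (else) → 'L' (after the try/except). Output: WZJQKL

Answer: WZJQKL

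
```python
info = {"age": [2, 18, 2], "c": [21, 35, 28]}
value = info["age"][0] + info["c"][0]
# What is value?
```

Trace:
`info = {"age": [2, 18, 2], "c": [21, 35, 28]}` → info = {'age': [2, 18, 2], 'c': [21, 35, 28]}
`value = info["age"][0] + info["c"][0]` → value = 23
So value = 23

Answer: 23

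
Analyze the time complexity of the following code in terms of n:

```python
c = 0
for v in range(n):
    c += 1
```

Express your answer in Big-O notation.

Each loop level contributes: n. Multiplying the contributions gives O(n).

Answer: O(n)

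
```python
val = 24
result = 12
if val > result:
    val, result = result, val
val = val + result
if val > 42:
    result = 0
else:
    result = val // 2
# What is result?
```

Trace:
`val = 24` → val = 24
`result = 12` → result = 12
`if val > result: ...` → val > result is True → val = 12; result = 24
`val = val + result` → val = 36
`if val > 42: ...` → val > 42 is False, take else branch → result = 18
So result = 18

Answer: 18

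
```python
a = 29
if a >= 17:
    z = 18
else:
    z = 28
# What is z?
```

Trace:
`a = 29` → a = 29
`if a >= 17: ...` → a >= 17 is True → z = 18
So z = 18

Answer: 18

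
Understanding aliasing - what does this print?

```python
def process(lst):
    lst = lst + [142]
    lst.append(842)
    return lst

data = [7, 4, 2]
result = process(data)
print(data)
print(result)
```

Key concept: rebinding parameter vs mutation.
Step by step:
`data = [7, 4, 2]` → data = [7, 4, 2]
`result = process(data)` → result = [7, 4, 2, 142, 842]
`print(data)` → prints [7, 4, 2]
`print(result)` → prints [7, 4, 2, 142, 842]

Answer:
[7, 4, 2]
[7, 4, 2, 142, 842]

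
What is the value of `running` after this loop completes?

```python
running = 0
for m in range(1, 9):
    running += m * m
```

Sum of squares 1² to 8² = 204
`running` takes the values: 0 → 1 → 5 → 14 → 30 → 55 → 91 → 140 → 204

Answer: 204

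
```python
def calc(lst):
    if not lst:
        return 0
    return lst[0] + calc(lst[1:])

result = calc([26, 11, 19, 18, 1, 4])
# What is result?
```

26 + 11 + 19 + 18 + 1 + 4 + 0 = 79

Answer: 79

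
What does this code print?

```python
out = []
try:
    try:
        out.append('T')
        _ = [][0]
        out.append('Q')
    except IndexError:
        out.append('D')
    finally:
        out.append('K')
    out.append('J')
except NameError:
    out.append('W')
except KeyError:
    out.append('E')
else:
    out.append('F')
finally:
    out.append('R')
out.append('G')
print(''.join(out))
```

Execution trace: 'T' (inner try body) → 'D' (inner except IndexError) → 'K' (inner finally) → 'J' (try body, no exception) → 'F' (else) → 'R' (finally) → 'G' (after the try/except). Output: TDKJFRG

Answer: TDKJFRG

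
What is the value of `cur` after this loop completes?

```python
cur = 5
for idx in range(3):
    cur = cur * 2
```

Multiply by 2, 3 times: 5 * 2^3 = 40
`cur` takes the values: 5 → 10 → 20 → 40

Answer: 40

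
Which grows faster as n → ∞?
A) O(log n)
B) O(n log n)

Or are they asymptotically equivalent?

O(log n) vs O(n log n): Higher order terms dominate.

Answer: B) O(n log n) grows faster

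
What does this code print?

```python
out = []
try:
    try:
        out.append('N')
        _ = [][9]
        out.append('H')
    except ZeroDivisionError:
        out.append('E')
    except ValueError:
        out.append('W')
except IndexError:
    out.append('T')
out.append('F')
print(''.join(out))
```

Execution trace: 'N' (inner try body) → 'T' (outer except IndexError) → 'F' (after the try/except). Output: NTF

Answer: NTF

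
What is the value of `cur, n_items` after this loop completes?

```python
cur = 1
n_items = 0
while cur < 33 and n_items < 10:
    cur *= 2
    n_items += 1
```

Double until >= 33 or 10 iterations
`cur, n_items` takes the values: (1, 0) → (2, 0) → (2, 1) → (4, 1) → (4, 2) → (8, 2) → (8, 3) → (16, 3) → (16, 4) → (32, 4) → (32, 5) → (64, 5) → (64, 6)

Answer: 64, 6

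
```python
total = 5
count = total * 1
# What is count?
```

Trace:
`total = 5` → total = 5
`count = total * 1` → count = 5
So count = 5

Answer: 5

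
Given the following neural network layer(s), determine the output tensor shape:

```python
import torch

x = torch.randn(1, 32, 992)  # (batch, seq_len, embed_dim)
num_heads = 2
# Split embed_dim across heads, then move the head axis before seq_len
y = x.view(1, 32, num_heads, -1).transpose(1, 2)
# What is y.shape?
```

Input: (1, 32, 992) -> head_dim = 992 // 2 = 496; after view: (1, 32, 2, 496) -> after transpose(1, 2): (1, 2, 32, 496) -> Output: (1, 2, 32, 496)

Answer: (1, 2, 32, 496)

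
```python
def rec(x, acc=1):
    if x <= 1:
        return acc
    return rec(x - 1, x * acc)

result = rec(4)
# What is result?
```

Accumulator trace (n, acc): (4, 1) -> (3, 4) -> (2, 12) -> (1, 24) -> return 24

Answer: 24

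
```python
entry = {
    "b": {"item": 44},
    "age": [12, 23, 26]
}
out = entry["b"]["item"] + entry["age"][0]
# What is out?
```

Trace:
`entry = { ...` → entry = {'b': {'item': 44}, 'age': [12, 23, 26]}
`out = entry["b"]["item"] + entry["age"][0]` → out = 56
So out = 56

Answer: 56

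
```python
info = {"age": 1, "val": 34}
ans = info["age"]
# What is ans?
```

Trace:
`info = {"age": 1, "val": 34}` → info = {'age': 1, 'val': 34}
`ans = info["age"]` → ans = 1
So ans = 1

Answer: 1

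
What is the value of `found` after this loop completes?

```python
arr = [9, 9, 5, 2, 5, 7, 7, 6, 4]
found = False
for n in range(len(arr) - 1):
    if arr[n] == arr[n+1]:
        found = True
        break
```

Check consecutive duplicates in [9, 9, 5, 2, 5, 7, 7, 6, 4]
`found` takes the values: False → True

Answer: True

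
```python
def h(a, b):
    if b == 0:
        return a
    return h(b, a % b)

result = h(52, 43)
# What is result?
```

h(52, 43) -> h(43, 9) -> h(9, 7) -> h(7, 2) -> h(2, 1) -> h(1, 0) -> 1

Answer: 1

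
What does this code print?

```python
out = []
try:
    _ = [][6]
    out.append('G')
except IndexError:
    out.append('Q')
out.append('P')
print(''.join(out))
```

Execution trace: 'Q' (except IndexError) → 'P' (after the try/except). Output: QP

Answer: QP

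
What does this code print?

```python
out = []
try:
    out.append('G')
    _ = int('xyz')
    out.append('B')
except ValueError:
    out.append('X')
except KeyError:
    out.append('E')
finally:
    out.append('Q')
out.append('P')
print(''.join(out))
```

Execution trace: 'G' (try body) → 'X' (except ValueError) → 'Q' (finally) → 'P' (after the try/except). Output: GXQP

Answer: GXQP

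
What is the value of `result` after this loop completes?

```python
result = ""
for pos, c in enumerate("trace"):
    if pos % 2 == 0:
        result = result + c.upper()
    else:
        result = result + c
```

Uppercase even positions in 'trace'
`result` takes the values: "" → "T" → "Tr" → "TrA" → "TrAc" → "TrAcE"

Answer: "TrAcE"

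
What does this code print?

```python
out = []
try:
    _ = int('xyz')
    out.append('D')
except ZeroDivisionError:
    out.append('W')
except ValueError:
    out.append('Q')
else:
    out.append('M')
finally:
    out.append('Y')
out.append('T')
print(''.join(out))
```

Execution trace: 'Q' (except ValueError) → 'Y' (finally) → 'T' (after the try/except). Output: QYT

Answer: QYT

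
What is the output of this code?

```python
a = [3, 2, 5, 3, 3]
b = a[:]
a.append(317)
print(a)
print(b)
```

Key concept: slice [:] creates copy.
Step by step:
`a = [3, 2, 5, 3, 3]` → a = [3, 2, 5, 3, 3]
`b = a[:]` → b = [3, 2, 5, 3, 3]
`a.append(317)` → a = [3, 2, 5, 3, 3, 317]
`print(a)` → prints [3, 2, 5, 3, 3, 317]
`print(b)` → prints [3, 2, 5, 3, 3]

Answer:
[3, 2, 5, 3, 3, 317]
[3, 2, 5, 3, 3]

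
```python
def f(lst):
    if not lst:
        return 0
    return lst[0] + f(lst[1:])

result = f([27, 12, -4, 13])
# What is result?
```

27 + 12 + (-4) + 13 + 0 = 48

Answer: 48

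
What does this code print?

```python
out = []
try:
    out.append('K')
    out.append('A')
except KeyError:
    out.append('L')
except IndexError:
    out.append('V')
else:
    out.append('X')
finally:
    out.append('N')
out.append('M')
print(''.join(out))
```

Execution trace: 'K' (try body) → 'A' (try body, no exception) → 'X' (else) → 'N' (finally) → 'M' (after the try/except). Output: KAXNM

Answer: KAXNM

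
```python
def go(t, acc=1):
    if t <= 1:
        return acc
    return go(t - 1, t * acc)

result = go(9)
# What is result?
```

Accumulator trace (n, acc): (9, 1) -> (8, 9) -> (7, 72) -> (6, 504) -> (5, 3024) -> (4, 15120) -> (3, 60480) -> (2, 181440) -> (1, 362880) -> return 362880

Answer: 362880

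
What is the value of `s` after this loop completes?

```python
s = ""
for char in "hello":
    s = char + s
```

Reverse 'hello'
`s` takes the values: "" → "h" → "eh" → "leh" → "lleh" → "olleh"

Answer: "olleh"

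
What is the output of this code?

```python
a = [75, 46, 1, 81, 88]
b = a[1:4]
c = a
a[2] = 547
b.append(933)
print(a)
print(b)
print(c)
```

Key concept: slice vs alias.
Step by step:
`a = [75, 46, 1, 81, 88]` → a = [75, 46, 1, 81, 88]
`b = a[1:4]` → b = [46, 1, 81]
`c = a` → c = [75, 46, 1, 81, 88] (same object as a)
`a[2] = 547` → a = [75, 46, 547, 81, 88] (same object as c); c = [75, 46, 547, 81, 88] (same object as a)
`b.append(933)` → b = [46, 1, 81, 933]
`print(a)` → prints [75, 46, 547, 81, 88]
`print(b)` → prints [46, 1, 81, 933]
`print(c)` → prints [75, 46, 547, 81, 88]

Answer:
[75, 46, 547, 81, 88]
[46, 1, 81, 933]
[75, 46, 547, 81, 88]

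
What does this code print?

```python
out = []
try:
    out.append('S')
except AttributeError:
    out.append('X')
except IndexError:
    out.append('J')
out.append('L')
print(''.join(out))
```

Execution trace: 'S' (try body, no exception) → 'L' (after the try/except). Output: SL

Answer: SL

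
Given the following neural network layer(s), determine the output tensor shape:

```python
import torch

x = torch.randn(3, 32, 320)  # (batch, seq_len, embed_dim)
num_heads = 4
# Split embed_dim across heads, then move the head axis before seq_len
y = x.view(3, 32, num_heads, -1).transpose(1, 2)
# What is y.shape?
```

Input: (3, 32, 320) -> head_dim = 320 // 4 = 80; after view: (3, 32, 4, 80) -> after transpose(1, 2): (3, 4, 32, 80) -> Output: (3, 4, 32, 80)

Answer: (3, 4, 32, 80)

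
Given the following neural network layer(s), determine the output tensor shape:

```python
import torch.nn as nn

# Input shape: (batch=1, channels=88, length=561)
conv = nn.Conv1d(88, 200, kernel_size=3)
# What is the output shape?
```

Input: (1, 88, 561) -> Output: (1, 200, 559)

Answer: (1, 200, 559)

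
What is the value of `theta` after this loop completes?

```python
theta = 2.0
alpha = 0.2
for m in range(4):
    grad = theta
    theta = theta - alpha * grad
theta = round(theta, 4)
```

Gradient descent: w = 2.0 * (1 - 0.2)^4
`theta` takes the values: 2.0 → 1.6 → 1.28 → 1.024 → 0.8192

Answer: 0.8192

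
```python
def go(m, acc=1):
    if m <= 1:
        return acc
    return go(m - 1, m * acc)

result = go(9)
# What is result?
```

Accumulator trace (n, acc): (9, 1) -> (8, 9) -> (7, 72) -> (6, 504) -> (5, 3024) -> (4, 15120) -> (3, 60480) -> (2, 181440) -> (1, 362880) -> return 362880

Answer: 362880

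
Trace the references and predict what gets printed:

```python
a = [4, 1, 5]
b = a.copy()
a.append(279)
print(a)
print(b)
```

Key concept: list.copy() creates independent copy.
Step by step:
`a = [4, 1, 5]` → a = [4, 1, 5]
`b = a.copy()` → b = [4, 1, 5]
`a.append(279)` → a = [4, 1, 5, 279]
`print(a)` → prints [4, 1, 5, 279]
`print(b)` → prints [4, 1, 5]

Answer:
[4, 1, 5, 279]
[4, 1, 5]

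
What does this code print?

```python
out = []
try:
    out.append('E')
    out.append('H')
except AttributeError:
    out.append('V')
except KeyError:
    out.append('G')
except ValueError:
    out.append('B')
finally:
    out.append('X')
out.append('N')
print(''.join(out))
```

Execution trace: 'E' (try body) → 'H' (try body, no exception) → 'X' (finally) → 'N' (after the try/except). Output: EHXN

Answer: EHXN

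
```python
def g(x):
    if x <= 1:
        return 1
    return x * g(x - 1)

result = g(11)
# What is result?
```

g(11) = 11 * 10 * 9 * 8 * 7 * 6 * 5 * 4 * 3 * 2 * 1 = 39916800

Answer: 39916800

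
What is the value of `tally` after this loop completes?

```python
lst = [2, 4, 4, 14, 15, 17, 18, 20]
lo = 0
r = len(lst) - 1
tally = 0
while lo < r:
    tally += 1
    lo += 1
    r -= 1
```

Iterations until pointers meet (list length 8)
`tally` takes the values: 0 → 1 → 2 → 3 → 4

Answer: 4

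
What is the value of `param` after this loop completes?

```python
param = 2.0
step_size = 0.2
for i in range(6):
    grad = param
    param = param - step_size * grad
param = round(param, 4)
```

Gradient descent: w = 2.0 * (1 - 0.2)^6
`param` takes the values: 2.0 → 1.6 → 1.28 → 1.024 → 0.8192 → 0.65536 → 0.524288 → 0.5243

Answer: 0.5243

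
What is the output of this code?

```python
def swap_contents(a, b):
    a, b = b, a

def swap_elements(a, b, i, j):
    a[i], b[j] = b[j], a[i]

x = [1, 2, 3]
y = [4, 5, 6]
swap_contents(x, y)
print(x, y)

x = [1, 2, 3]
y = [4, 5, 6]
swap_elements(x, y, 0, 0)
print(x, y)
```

Key concept: parameter rebinding vs mutation.
Step by step:
`x = [1, 2, 3]` → x = [1, 2, 3]
`y = [4, 5, 6]` → y = [4, 5, 6]
`swap_contents(x, y)` → no visible change to tracked variables
`print(x, y)` → prints [1, 2, 3] [4, 5, 6]
`x = [1, 2, 3]` → x = [1, 2, 3]
`y = [4, 5, 6]` → y = [4, 5, 6]
`swap_elements(x, y, 0, 0)` → x = [4, 2, 3]; y = [1, 5, 6]
`print(x, y)` → prints [4, 2, 3] [1, 5, 6]

Answer:
[1, 2, 3] [4, 5, 6]
[4, 2, 3] [1, 5, 6]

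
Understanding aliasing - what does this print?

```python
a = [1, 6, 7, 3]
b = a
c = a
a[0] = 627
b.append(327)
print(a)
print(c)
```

Key concept: multiple aliases.
Step by step:
`a = [1, 6, 7, 3]` → a = [1, 6, 7, 3]
`b = a` → b = [1, 6, 7, 3] (same object as a)
`c = a` → c = [1, 6, 7, 3] (same object as a, b)
`a[0] = 627` → a = [627, 6, 7, 3] (same object as b, c); b = [627, 6, 7, 3] (same object as a, c); c = [627, 6, 7, 3] (same object as a, b)
`b.append(327)` → a = [627, 6, 7, 3, 327] (same object as b, c); b = [627, 6, 7, 3, 327] (same object as a, c); c = [627, 6, 7, 3, 327] (same object as a, b)
`print(a)` → prints [627, 6, 7, 3, 327]
`print(c)` → prints [627, 6, 7, 3, 327]

Answer:
[627, 6, 7, 3, 327]
[627, 6, 7, 3, 327]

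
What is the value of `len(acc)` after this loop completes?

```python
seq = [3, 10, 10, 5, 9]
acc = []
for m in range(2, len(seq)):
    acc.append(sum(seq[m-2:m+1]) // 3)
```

Number of 3-element averages
`acc` takes the values: [] → [7] → [7, 8] → [7, 8, 8]
So `len(acc)` = 3

Answer: 3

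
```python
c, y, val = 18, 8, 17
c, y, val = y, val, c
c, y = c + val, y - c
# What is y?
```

Trace:
`c, y, val = 18, 8, 17` → c = 18; y = 8; val = 17
`c, y, val = y, val, c` → c = 8; y = 17; val = 18
`c, y = c + val, y - c` → c = 26; y = 9
So y = 9

Answer: 9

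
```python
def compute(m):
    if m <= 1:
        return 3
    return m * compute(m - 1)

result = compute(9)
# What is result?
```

compute(9) = 9 * 8 * 7 * 6 * 5 * 4 * 3 * 2 * 3 = 1088640

Answer: 1088640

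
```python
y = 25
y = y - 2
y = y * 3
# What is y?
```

Trace:
`y = 25` → y = 25
`y = y - 2` → y = 23
`y = y * 3` → y = 69
So y = 69

Answer: 69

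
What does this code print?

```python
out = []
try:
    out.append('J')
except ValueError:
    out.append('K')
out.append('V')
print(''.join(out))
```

Execution trace: 'J' (try body, no exception) → 'V' (after the try/except). Output: JV

Answer: JV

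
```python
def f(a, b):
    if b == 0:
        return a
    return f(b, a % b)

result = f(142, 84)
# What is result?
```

f(142, 84) -> f(84, 58) -> f(58, 26) -> f(26, 6) -> f(6, 2) -> f(2, 0) -> 2

Answer: 2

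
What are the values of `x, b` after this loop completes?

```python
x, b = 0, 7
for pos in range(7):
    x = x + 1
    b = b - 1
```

x goes 0→7, b goes 7→0
`x, b` takes the values: (0, 7) → (1, 7) → (1, 6) → (2, 6) → (2, 5) → (3, 5) → (3, 4) → (4, 4) → (4, 3) → (5, 3) → (5, 2) → (6, 2) → (6, 1) → (7, 1) → (7, 0)

Answer: 7, 0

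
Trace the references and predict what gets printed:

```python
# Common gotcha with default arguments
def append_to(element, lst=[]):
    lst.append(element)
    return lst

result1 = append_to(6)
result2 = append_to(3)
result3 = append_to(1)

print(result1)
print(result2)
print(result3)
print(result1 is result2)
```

Key concept: mutable default argument gotcha.
Step by step:
`result1 = append_to(6)` → result1 = [6]
`result2 = append_to(3)` → result1 = [6, 3] (same object as result2); result2 = [6, 3] (same object as result1)
`result3 = append_to(1)` → result1 = [6, 3, 1] (same object as result2, result3); result2 = [6, 3, 1] (same object as result1, result3); result3 = [6, 3, 1] (same object as result1, result2)
`print(result1)` → prints [6, 3, 1]
`print(result2)` → prints [6, 3, 1]
`print(result3)` → prints [6, 3, 1]
`print(result1 is result2)` → prints True

Answer:
[6, 3, 1]
[6, 3, 1]
[6, 3, 1]
True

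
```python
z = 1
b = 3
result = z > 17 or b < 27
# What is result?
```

Trace:
`z = 1` → z = 1
`b = 3` → b = 3
`result = z > 17 or b < 27` → result = True
So result = True

Answer: True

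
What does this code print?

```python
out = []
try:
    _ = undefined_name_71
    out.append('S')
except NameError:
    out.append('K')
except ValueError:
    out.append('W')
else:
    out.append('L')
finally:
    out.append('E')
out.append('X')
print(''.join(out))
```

Execution trace: 'K' (except NameError) → 'E' (finally) → 'X' (after the try/except). Output: KEX

Answer: KEX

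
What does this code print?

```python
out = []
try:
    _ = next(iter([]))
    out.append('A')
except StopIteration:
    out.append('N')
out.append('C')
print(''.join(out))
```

Execution trace: 'N' (except StopIteration) → 'C' (after the try/except). Output: NC

Answer: NC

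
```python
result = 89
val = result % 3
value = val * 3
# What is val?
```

Trace:
`result = 89` → result = 89
`val = result % 3` → val = 2
`value = val * 3` → value = 6
So val = 2

Answer: 2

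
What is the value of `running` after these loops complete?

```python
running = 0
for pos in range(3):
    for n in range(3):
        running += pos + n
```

Sum of all pos+n for pos,n in 3x3
`running` takes the values: 0 → 1 → 3 → 4 → 6 → 9 → 11 → 14 → 18

Answer: 18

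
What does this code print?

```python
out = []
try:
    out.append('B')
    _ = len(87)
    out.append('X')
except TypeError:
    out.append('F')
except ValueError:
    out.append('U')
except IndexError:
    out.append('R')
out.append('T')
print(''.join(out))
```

Execution trace: 'B' (try body) → 'F' (except TypeError) → 'T' (after the try/except). Output: BFT

Answer: BFT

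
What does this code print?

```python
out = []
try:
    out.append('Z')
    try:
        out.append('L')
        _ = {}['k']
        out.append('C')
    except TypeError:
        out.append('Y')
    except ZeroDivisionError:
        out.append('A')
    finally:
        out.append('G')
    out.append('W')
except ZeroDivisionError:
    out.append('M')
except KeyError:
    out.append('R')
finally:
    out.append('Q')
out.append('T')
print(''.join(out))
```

Execution trace: 'Z' (try body) → 'L' (inner try body) → 'G' (inner finally) → 'R' (except KeyError) → 'Q' (finally) → 'T' (after the try/except). Output: ZLGRQT

Answer: ZLGRQT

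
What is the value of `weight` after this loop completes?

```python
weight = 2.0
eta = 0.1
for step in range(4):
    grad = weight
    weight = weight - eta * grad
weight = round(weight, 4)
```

Gradient descent: w = 2.0 * (1 - 0.1)^4
`weight` takes the values: 2.0 → 1.8 → 1.62 → 1.458 → 1.3122

Answer: 1.3122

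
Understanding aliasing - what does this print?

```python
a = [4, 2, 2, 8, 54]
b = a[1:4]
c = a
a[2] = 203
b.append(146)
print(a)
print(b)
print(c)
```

Key concept: slice vs alias.
Step by step:
`a = [4, 2, 2, 8, 54]` → a = [4, 2, 2, 8, 54]
`b = a[1:4]` → b = [2, 2, 8]
`c = a` → c = [4, 2, 2, 8, 54] (same object as a)
`a[2] = 203` → a = [4, 2, 203, 8, 54] (same object as c); c = [4, 2, 203, 8, 54] (same object as a)
`b.append(146)` → b = [2, 2, 8, 146]
`print(a)` → prints [4, 2, 203, 8, 54]
`print(b)` → prints [2, 2, 8, 146]
`print(c)` → prints [4, 2, 203, 8, 54]

Answer:
[4, 2, 203, 8, 54]
[2, 2, 8, 146]
[4, 2, 203, 8, 54]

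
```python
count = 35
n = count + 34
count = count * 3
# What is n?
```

Trace:
`count = 35` → count = 35
`n = count + 34` → n = 69
`count = count * 3` → count = 105
So n = 69

Answer: 69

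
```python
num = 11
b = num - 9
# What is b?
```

Trace:
`num = 11` → num = 11
`b = num - 9` → b = 2
So b = 2

Answer: 2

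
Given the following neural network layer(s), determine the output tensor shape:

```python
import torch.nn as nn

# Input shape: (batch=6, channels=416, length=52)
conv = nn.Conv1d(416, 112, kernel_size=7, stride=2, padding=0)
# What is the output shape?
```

Input: (6, 416, 52) -> Output: (6, 112, 23)

Answer: (6, 112, 23)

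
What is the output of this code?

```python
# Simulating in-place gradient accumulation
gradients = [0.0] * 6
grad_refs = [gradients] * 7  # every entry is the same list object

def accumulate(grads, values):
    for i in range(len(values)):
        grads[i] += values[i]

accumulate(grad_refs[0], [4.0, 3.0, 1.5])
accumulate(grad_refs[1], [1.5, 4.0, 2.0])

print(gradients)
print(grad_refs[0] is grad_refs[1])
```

Key concept: gradient accumulation aliasing.
Step by step:
`gradients = [0.0] * 6` → gradients = [0.0, 0.0, 0.0, 0.0, 0.0, 0.0]
`grad_refs = [gradients] * 7` → grad_refs = [[0.0, 0.0, 0.0, 0.0, 0.0, 0.0], [0.0, 0.0, 0.0, 0.0, 0.0, 0.0], [0.0, 0.0, 0.0, 0.0, 0.0, 0.0], [0.0, 0.0, 0.0, 0.0, 0.0, 0.0], [0.0, 0.0, 0.0, 0.0, 0.0, 0.0], [0.0, 0.0, 0.0, 0.0, 0.0, 0.0], [0.0, 0.0, 0.0, 0.0, 0.0, 0.0]]
`accumulate(grad_refs[0], [4.0, 3.0, 1.5])` → gradients = [4.0, 3.0, 1.5, 0.0, 0.0, 0.0]; grad_refs = [[4.0, 3.0, 1.5, 0.0, 0.0, 0.0], [4.0, 3.0, 1.5, 0.0, 0.0, 0.0], [4.0, 3.0, 1.5, 0.0, 0.0, 0.0], [4.0, 3.0, 1.5, 0.0, 0.0, 0.0], [4.0, 3.0, 1.5, 0.0, 0.0, 0.0], [4.0, 3.0, 1.5, 0.0, 0.0, 0.0], [4.0, 3.0, 1.5, 0.0, 0.0, 0.0]]
`accumulate(grad_refs[1], [1.5, 4.0, 2.0])` → gradients = [5.5, 7.0, 3.5, 0.0, 0.0, 0.0]; grad_refs = [[5.5, 7.0, 3.5, 0.0, 0.0, 0.0], [5.5, 7.0, 3.5, 0.0, 0.0, 0.0], [5.5, 7.0, 3.5, 0.0, 0.0, 0.0], [5.5, 7.0, 3.5, 0.0, 0.0, 0.0], [5.5, 7.0, 3.5, 0.0, 0.0, 0.0], [5.5, 7.0, 3.5, 0.0, 0.0, 0.0], [5.5, 7.0, 3.5, 0.0, 0.0, 0.0]]
`print(gradients)` → prints [5.5, 7.0, 3.5, 0.0, 0.0, 0.0]
`print(grad_refs[0] is grad_refs[1])` → prints True

Answer:
[5.5, 7.0, 3.5, 0.0, 0.0, 0.0]
True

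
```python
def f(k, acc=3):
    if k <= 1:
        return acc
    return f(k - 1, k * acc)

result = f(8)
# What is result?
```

Accumulator trace (n, acc): (8, 3) -> (7, 24) -> (6, 168) -> (5, 1008) -> (4, 5040) -> (3, 20160) -> (2, 60480) -> (1, 120960) -> return 120960

Answer: 120960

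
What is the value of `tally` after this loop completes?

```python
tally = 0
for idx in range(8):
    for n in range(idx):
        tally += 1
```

Triangle number: 0+1+2+...+7
`tally` takes the values: 0 → 1 → 2 → 3 → 4 → 5 → 6 → 7 → 8 → 9 → 10 → 11 → 12 → 13 → 14 → 15 → 16 → 17 → 18 → 19 → 20 → 21 → 22 → 23 → 24 → 25 → 26 → 27 → 28

Answer: 28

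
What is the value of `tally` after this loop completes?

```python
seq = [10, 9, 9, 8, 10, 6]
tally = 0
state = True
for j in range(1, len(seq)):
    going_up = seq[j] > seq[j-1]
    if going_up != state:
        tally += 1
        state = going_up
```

Count direction changes in [10, 9, 9, 8, 10, 6]
`tally` takes the values: 0 → 1 → 2 → 3

Answer: 3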